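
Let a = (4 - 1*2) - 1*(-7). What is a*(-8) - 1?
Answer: -73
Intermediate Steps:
a = 9 (a = (4 - 2) + 7 = 2 + 7 = 9)
a*(-8) - 1 = 9*(-8) - 1 = -72 - 1 = -73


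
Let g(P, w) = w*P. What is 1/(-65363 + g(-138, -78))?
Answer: -1/54599 ≈ -1.8315e-5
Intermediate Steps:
g(P, w) = P*w
1/(-65363 + g(-138, -78)) = 1/(-65363 - 138*(-78)) = 1/(-65363 + 10764) = 1/(-54599) = -1/54599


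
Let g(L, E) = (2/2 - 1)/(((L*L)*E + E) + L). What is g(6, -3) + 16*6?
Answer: 96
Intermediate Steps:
g(L, E) = 0 (g(L, E) = (2*(½) - 1)/((L²*E + E) + L) = (1 - 1)/((E*L² + E) + L) = 0/((E + E*L²) + L) = 0/(E + L + E*L²) = 0)
g(6, -3) + 16*6 = 0 + 16*6 = 0 + 96 = 96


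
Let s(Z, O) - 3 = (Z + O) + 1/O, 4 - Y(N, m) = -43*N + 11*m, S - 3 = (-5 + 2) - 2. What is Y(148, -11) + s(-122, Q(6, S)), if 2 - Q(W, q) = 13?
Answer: 69948/11 ≈ 6358.9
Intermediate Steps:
S = -2 (S = 3 + ((-5 + 2) - 2) = 3 + (-3 - 2) = 3 - 5 = -2)
Q(W, q) = -11 (Q(W, q) = 2 - 1*13 = 2 - 13 = -11)
Y(N, m) = 4 - 11*m + 43*N (Y(N, m) = 4 - (-43*N + 11*m) = 4 + (-11*m + 43*N) = 4 - 11*m + 43*N)
s(Z, O) = 3 + O + Z + 1/O (s(Z, O) = 3 + ((Z + O) + 1/O) = 3 + ((O + Z) + 1/O) = 3 + (O + Z + 1/O) = 3 + O + Z + 1/O)
Y(148, -11) + s(-122, Q(6, S)) = (4 - 11*(-11) + 43*148) + (3 - 11 - 122 + 1/(-11)) = (4 + 121 + 6364) + (3 - 11 - 122 - 1/11) = 6489 - 1431/11 = 69948/11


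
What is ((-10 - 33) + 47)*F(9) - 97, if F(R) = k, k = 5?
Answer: -77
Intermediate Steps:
F(R) = 5
((-10 - 33) + 47)*F(9) - 97 = ((-10 - 33) + 47)*5 - 97 = (-43 + 47)*5 - 97 = 4*5 - 97 = 20 - 97 = -77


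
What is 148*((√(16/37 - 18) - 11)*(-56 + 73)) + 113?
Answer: -27563 + 340*I*√962 ≈ -27563.0 + 10545.0*I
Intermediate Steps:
148*((√(16/37 - 18) - 11)*(-56 + 73)) + 113 = 148*((√(16*(1/37) - 18) - 11)*17) + 113 = 148*((√(16/37 - 18) - 11)*17) + 113 = 148*((√(-650/37) - 11)*17) + 113 = 148*((5*I*√962/37 - 11)*17) + 113 = 148*((-11 + 5*I*√962/37)*17) + 113 = 148*(-187 + 85*I*√962/37) + 113 = (-27676 + 340*I*√962) + 113 = -27563 + 340*I*√962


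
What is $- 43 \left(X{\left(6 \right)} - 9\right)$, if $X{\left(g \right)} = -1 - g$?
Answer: $688$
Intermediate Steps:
$- 43 \left(X{\left(6 \right)} - 9\right) = - 43 \left(\left(-1 - 6\right) - 9\right) = - 43 \left(-7 - 9\right) = \left(-43\right) \left(-16\right) = 688$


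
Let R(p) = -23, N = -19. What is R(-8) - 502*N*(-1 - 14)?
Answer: -143093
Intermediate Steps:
R(-8) - 502*N*(-1 - 14) = -23 - (-9538)*(-1 - 14) = -23 - (-9538)*(-15) = -23 - 502*285 = -23 - 143070 = -143093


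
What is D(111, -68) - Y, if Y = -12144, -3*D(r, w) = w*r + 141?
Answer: 14613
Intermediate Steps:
D(r, w) = -47 - r*w/3 (D(r, w) = -(w*r + 141)/3 = -(r*w + 141)/3 = -(141 + r*w)/3 = -47 - r*w/3)
D(111, -68) - Y = (-47 - ⅓*111*(-68)) - 1*(-12144) = (-47 + 2516) + 12144 = 2469 + 12144 = 14613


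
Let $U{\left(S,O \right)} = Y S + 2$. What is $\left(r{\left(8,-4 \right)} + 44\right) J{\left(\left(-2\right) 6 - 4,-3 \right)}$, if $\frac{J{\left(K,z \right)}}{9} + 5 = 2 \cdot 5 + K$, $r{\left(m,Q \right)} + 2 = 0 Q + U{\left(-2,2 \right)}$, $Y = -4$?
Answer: $-5148$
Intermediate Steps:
$U{\left(S,O \right)} = 2 - 4 S$ ($U{\left(S,O \right)} = - 4 S + 2 = 2 - 4 S$)
$r{\left(m,Q \right)} = 8$ ($r{\left(m,Q \right)} = -2 + \left(0 Q + \left(2 - -8\right)\right) = -2 + \left(0 + \left(2 + 8\right)\right) = -2 + \left(0 + 10\right) = -2 + 10 = 8$)
$J{\left(K,z \right)} = 45 + 9 K$ ($J{\left(K,z \right)} = -45 + 9 \left(2 \cdot 5 + K\right) = -45 + 9 \left(10 + K\right) = -45 + \left(90 + 9 K\right) = 45 + 9 K$)
$\left(r{\left(8,-4 \right)} + 44\right) J{\left(\left(-2\right) 6 - 4,-3 \right)} = \left(8 + 44\right) \left(45 + 9 \left(\left(-2\right) 6 - 4\right)\right) = 52 \left(45 + 9 \left(-12 - 4\right)\right) = 52 \left(45 + 9 \left(-16\right)\right) = 52 \left(45 - 144\right) = 52 \left(-99\right) = -5148$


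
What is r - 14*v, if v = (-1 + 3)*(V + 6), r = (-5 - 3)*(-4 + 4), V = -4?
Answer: -56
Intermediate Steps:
r = 0 (r = -8*0 = 0)
v = 4 (v = (-1 + 3)*(-4 + 6) = 2*2 = 4)
r - 14*v = 0 - 14*4 = 0 - 56 = -56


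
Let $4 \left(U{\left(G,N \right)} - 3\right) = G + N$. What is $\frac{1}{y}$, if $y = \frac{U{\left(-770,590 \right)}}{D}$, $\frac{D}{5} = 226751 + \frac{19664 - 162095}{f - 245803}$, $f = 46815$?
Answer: $- \frac{225604352095}{8357496} \approx -26994.0$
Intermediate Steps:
$U{\left(G,N \right)} = 3 + \frac{G}{4} + \frac{N}{4}$ ($U{\left(G,N \right)} = 3 + \frac{G + N}{4} = 3 + \left(\frac{G}{4} + \frac{N}{4}\right) = 3 + \frac{G}{4} + \frac{N}{4}$)
$D = \frac{225604352095}{198988}$ ($D = 5 \left(226751 + \frac{19664 - 162095}{46815 - 245803}\right) = 5 \left(226751 - \frac{142431}{-198988}\right) = 5 \left(226751 - - \frac{142431}{198988}\right) = 5 \left(226751 + \frac{142431}{198988}\right) = 5 \cdot \frac{45120870419}{198988} = \frac{225604352095}{198988} \approx 1.1338 \cdot 10^{6}$)
$y = - \frac{8357496}{225604352095}$ ($y = \frac{3 + \frac{1}{4} \left(-770\right) + \frac{1}{4} \cdot 590}{\frac{225604352095}{198988}} = \left(3 - \frac{385}{2} + \frac{295}{2}\right) \frac{198988}{225604352095} = \left(-42\right) \frac{198988}{225604352095} = - \frac{8357496}{225604352095} \approx -3.7045 \cdot 10^{-5}$)
$\frac{1}{y} = \frac{1}{- \frac{8357496}{225604352095}} = - \frac{225604352095}{8357496}$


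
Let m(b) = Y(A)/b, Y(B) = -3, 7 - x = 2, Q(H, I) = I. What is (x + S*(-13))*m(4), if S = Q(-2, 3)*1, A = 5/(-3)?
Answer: 51/2 ≈ 25.500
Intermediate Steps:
x = 5 (x = 7 - 1*2 = 7 - 2 = 5)
A = -5/3 (A = 5*(-⅓) = -5/3 ≈ -1.6667)
S = 3 (S = 3*1 = 3)
m(b) = -3/b
(x + S*(-13))*m(4) = (5 + 3*(-13))*(-3/4) = (5 - 39)*(-3*¼) = -34*(-¾) = 51/2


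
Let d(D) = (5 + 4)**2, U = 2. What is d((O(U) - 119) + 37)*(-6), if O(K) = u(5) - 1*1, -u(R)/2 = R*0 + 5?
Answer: -486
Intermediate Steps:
u(R) = -10 (u(R) = -2*(R*0 + 5) = -2*(0 + 5) = -2*5 = -10)
O(K) = -11 (O(K) = -10 - 1*1 = -10 - 1 = -11)
d(D) = 81 (d(D) = 9**2 = 81)
d((O(U) - 119) + 37)*(-6) = 81*(-6) = -486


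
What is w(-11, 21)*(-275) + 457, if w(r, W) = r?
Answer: 3482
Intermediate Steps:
w(-11, 21)*(-275) + 457 = -11*(-275) + 457 = 3025 + 457 = 3482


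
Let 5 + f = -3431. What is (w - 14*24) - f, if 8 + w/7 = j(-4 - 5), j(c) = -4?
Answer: 3016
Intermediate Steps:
f = -3436 (f = -5 - 3431 = -3436)
w = -84 (w = -56 + 7*(-4) = -56 - 28 = -84)
(w - 14*24) - f = (-84 - 14*24) - 1*(-3436) = (-84 - 336) + 3436 = -420 + 3436 = 3016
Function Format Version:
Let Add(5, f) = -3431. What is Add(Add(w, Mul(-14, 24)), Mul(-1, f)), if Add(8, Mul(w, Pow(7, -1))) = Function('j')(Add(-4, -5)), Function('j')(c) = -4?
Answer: 3016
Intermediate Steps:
f = -3436 (f = Add(-5, -3431) = -3436)
w = -84 (w = Add(-56, Mul(7, -4)) = Add(-56, -28) = -84)
Add(Add(w, Mul(-14, 24)), Mul(-1, f)) = Add(Add(-84, Mul(-14, 24)), Mul(-1, -3436)) = Add(Add(-84, -336), 3436) = Add(-420, 3436) = 3016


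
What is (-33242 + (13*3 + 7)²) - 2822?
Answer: -33948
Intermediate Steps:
(-33242 + (13*3 + 7)²) - 2822 = (-33242 + (39 + 7)²) - 2822 = (-33242 + 46²) - 2822 = (-33242 + 2116) - 2822 = -31126 - 2822 = -33948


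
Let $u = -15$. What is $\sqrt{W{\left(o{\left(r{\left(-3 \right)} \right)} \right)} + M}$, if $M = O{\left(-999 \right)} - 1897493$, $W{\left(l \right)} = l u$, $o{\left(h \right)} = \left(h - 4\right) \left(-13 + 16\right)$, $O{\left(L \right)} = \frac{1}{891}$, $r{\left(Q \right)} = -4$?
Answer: $\frac{i \sqrt{18593800522}}{99} \approx 1377.4 i$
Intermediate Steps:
$O{\left(L \right)} = \frac{1}{891}$
$o{\left(h \right)} = -12 + 3 h$ ($o{\left(h \right)} = \left(-4 + h\right) 3 = -12 + 3 h$)
$W{\left(l \right)} = - 15 l$ ($W{\left(l \right)} = l \left(-15\right) = - 15 l$)
$M = - \frac{1690666262}{891}$ ($M = \frac{1}{891} - 1897493 = - \frac{1690666262}{891} \approx -1.8975 \cdot 10^{6}$)
$\sqrt{W{\left(o{\left(r{\left(-3 \right)} \right)} \right)} + M} = \sqrt{- 15 \left(-12 + 3 \left(-4\right)\right) - \frac{1690666262}{891}} = \sqrt{- 15 \left(-12 - 12\right) - \frac{1690666262}{891}} = \sqrt{\left(-15\right) \left(-24\right) - \frac{1690666262}{891}} = \sqrt{360 - \frac{1690666262}{891}} = \sqrt{- \frac{1690345502}{891}} = \frac{i \sqrt{18593800522}}{99}$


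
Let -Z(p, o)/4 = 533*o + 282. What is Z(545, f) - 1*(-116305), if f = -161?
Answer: 458429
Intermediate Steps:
Z(p, o) = -1128 - 2132*o (Z(p, o) = -4*(533*o + 282) = -4*(282 + 533*o) = -1128 - 2132*o)
Z(545, f) - 1*(-116305) = (-1128 - 2132*(-161)) - 1*(-116305) = (-1128 + 343252) + 116305 = 342124 + 116305 = 458429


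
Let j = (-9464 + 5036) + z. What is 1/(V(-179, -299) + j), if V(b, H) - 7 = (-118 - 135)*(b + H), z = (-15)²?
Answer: 1/116738 ≈ 8.5662e-6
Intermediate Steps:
z = 225
V(b, H) = 7 - 253*H - 253*b (V(b, H) = 7 + (-118 - 135)*(b + H) = 7 - 253*(H + b) = 7 + (-253*H - 253*b) = 7 - 253*H - 253*b)
j = -4203 (j = (-9464 + 5036) + 225 = -4428 + 225 = -4203)
1/(V(-179, -299) + j) = 1/((7 - 253*(-299) - 253*(-179)) - 4203) = 1/((7 + 75647 + 45287) - 4203) = 1/(120941 - 4203) = 1/116738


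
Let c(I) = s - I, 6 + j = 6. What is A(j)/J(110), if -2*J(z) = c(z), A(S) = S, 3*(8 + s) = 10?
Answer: 0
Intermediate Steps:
s = -14/3 (s = -8 + (⅓)*10 = -8 + 10/3 = -14/3 ≈ -4.6667)
j = 0 (j = -6 + 6 = 0)
c(I) = -14/3 - I
J(z) = 7/3 + z/2 (J(z) = -(-14/3 - z)/2 = 7/3 + z/2)
A(j)/J(110) = 0/(7/3 + (½)*110) = 0/(7/3 + 55) = 0/(172/3) = 0*(3/172) = 0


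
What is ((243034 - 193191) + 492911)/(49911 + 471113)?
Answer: 271377/260512 ≈ 1.0417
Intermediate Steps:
((243034 - 193191) + 492911)/(49911 + 471113) = (49843 + 492911)/521024 = 542754*(1/521024) = 271377/260512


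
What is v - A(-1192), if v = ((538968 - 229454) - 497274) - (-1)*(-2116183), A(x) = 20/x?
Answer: -686575009/298 ≈ -2.3039e+6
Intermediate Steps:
v = -2303943 (v = (309514 - 497274) - 1*2116183 = -187760 - 2116183 = -2303943)
v - A(-1192) = -2303943 - 20/(-1192) = -2303943 - 20*(-1)/1192 = -2303943 - 1*(-5/298) = -2303943 + 5/298 = -686575009/298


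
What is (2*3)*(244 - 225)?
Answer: 114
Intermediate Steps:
(2*3)*(244 - 225) = 6*19 = 114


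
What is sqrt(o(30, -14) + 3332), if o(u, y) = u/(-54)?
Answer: sqrt(29983)/3 ≈ 57.719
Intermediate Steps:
o(u, y) = -u/54 (o(u, y) = u*(-1/54) = -u/54)
sqrt(o(30, -14) + 3332) = sqrt(-1/54*30 + 3332) = sqrt(-5/9 + 3332) = sqrt(29983/9) = sqrt(29983)/3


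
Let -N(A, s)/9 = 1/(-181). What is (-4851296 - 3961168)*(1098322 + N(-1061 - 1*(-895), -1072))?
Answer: -1751885157771024/181 ≈ -9.6789e+12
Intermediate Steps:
N(A, s) = 9/181 (N(A, s) = -9/(-181) = -9*(-1/181) = 9/181)
(-4851296 - 3961168)*(1098322 + N(-1061 - 1*(-895), -1072)) = (-4851296 - 3961168)*(1098322 + 9/181) = -8812464*198796291/181 = -1751885157771024/181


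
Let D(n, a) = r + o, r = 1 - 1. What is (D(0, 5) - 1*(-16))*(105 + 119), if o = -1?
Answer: 3360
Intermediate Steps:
r = 0
D(n, a) = -1 (D(n, a) = 0 - 1 = -1)
(D(0, 5) - 1*(-16))*(105 + 119) = (-1 - 1*(-16))*(105 + 119) = (-1 + 16)*224 = 15*224 = 3360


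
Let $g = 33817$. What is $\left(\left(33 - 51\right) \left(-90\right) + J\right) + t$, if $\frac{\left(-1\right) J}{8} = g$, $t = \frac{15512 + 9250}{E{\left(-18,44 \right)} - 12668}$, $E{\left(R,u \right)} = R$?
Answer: $- \frac{1705746569}{6343} \approx -2.6892 \cdot 10^{5}$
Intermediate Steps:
$t = - \frac{12381}{6343}$ ($t = \frac{15512 + 9250}{-18 - 12668} = \frac{24762}{-12686} = 24762 \left(- \frac{1}{12686}\right) = - \frac{12381}{6343} \approx -1.9519$)
$J = -270536$ ($J = \left(-8\right) 33817 = -270536$)
$\left(\left(33 - 51\right) \left(-90\right) + J\right) + t = \left(\left(33 - 51\right) \left(-90\right) - 270536\right) - \frac{12381}{6343} = \left(\left(-18\right) \left(-90\right) - 270536\right) - \frac{12381}{6343} = \left(1620 - 270536\right) - \frac{12381}{6343} = -268916 - \frac{12381}{6343} = - \frac{1705746569}{6343}$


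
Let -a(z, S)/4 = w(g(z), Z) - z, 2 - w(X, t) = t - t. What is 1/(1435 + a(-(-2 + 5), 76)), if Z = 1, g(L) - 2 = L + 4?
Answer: 1/1415 ≈ 0.00070671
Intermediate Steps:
g(L) = 6 + L (g(L) = 2 + (L + 4) = 2 + (4 + L) = 6 + L)
w(X, t) = 2 (w(X, t) = 2 - (t - t) = 2 - 1*0 = 2 + 0 = 2)
a(z, S) = -8 + 4*z (a(z, S) = -4*(2 - z) = -8 + 4*z)
1/(1435 + a(-(-2 + 5), 76)) = 1/(1435 + (-8 + 4*(-(-2 + 5)))) = 1/(1435 + (-8 + 4*(-1*3))) = 1/(1435 + (-8 + 4*(-3))) = 1/(1435 + (-8 - 12)) = 1/(1435 - 20) = 1/1415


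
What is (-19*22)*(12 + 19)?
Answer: -12958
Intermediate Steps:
(-19*22)*(12 + 19) = -418*31 = -12958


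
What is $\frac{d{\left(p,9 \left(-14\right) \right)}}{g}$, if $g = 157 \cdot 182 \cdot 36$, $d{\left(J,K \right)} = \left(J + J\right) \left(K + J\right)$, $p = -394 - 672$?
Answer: $\frac{24436}{9891} \approx 2.4705$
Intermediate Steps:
$p = -1066$ ($p = -394 - 672 = -1066$)
$d{\left(J,K \right)} = 2 J \left(J + K\right)$
$g = 1028664$ ($g = 28574 \cdot 36 = 1028664$)
$\frac{d{\left(p,9 \left(-14\right) \right)}}{g} = \frac{2 \left(-1066\right) \left(-1066 + 9 \left(-14\right)\right)}{1028664} = 2 \left(-1066\right) \left(-1066 - 126\right) \frac{1}{1028664} = 2 \left(-1066\right) \left(-1192\right) \frac{1}{1028664} = 2541344 \cdot \frac{1}{1028664} = \frac{24436}{9891}$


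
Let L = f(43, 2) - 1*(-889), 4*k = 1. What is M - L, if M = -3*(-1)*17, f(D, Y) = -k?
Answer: -3351/4 ≈ -837.75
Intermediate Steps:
k = 1/4 (k = (1/4)*1 = 1/4 ≈ 0.25000)
f(D, Y) = -1/4 (f(D, Y) = -1*1/4 = -1/4)
M = 51 (M = 3*17 = 51)
L = 3555/4 (L = -1/4 - 1*(-889) = -1/4 + 889 = 3555/4 ≈ 888.75)
M - L = 51 - 1*3555/4 = 51 - 3555/4 = -3351/4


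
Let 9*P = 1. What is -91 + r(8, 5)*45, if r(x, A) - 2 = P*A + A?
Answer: 249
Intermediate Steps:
P = 1/9 (P = (1/9)*1 = 1/9 ≈ 0.11111)
r(x, A) = 2 + 10*A/9 (r(x, A) = 2 + (A/9 + A) = 2 + 10*A/9)
-91 + r(8, 5)*45 = -91 + (2 + (10/9)*5)*45 = -91 + (2 + 50/9)*45 = -91 + (68/9)*45 = -91 + 340 = 249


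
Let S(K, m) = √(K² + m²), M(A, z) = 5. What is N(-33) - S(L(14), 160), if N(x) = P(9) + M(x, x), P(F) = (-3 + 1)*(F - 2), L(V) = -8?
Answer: -9 - 8*√401 ≈ -169.20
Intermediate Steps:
P(F) = 4 - 2*F (P(F) = -2*(-2 + F) = 4 - 2*F)
N(x) = -9 (N(x) = (4 - 2*9) + 5 = (4 - 18) + 5 = -14 + 5 = -9)
N(-33) - S(L(14), 160) = -9 - √((-8)² + 160²) = -9 - √(64 + 25600) = -9 - √25664 = -9 - 8*√401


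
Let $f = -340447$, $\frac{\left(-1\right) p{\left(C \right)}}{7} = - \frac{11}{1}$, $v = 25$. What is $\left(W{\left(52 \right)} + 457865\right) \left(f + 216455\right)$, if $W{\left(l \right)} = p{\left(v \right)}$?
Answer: $-56781144464$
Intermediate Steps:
$p{\left(C \right)} = 77$ ($p{\left(C \right)} = - 7 \left(- \frac{11}{1}\right) = - 7 \left(\left(-11\right) 1\right) = \left(-7\right) \left(-11\right) = 77$)
$W{\left(l \right)} = 77$
$\left(W{\left(52 \right)} + 457865\right) \left(f + 216455\right) = \left(77 + 457865\right) \left(-340447 + 216455\right) = 457942 \left(-123992\right) = -56781144464$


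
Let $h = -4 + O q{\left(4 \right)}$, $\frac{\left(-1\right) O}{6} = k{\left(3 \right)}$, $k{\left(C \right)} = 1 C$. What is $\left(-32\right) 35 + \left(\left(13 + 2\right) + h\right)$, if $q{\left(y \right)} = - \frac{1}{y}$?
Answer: $- \frac{2209}{2} \approx -1104.5$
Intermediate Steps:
$k{\left(C \right)} = C$
$O = -18$ ($O = \left(-6\right) 3 = -18$)
$h = \frac{1}{2}$ ($h = -4 - 18 \left(- \frac{1}{4}\right) = -4 - 18 \left(\left(-1\right) \frac{1}{4}\right) = -4 - - \frac{9}{2} = -4 + \frac{9}{2} = \frac{1}{2} \approx 0.5$)
$\left(-32\right) 35 + \left(\left(13 + 2\right) + h\right) = \left(-32\right) 35 + \left(\left(13 + 2\right) + \frac{1}{2}\right) = -1120 + \left(15 + \frac{1}{2}\right) = -1120 + \frac{31}{2} = - \frac{2209}{2}$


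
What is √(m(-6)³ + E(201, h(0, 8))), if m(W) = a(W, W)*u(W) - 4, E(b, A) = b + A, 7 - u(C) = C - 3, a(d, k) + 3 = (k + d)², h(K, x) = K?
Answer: √11421027209 ≈ 1.0687e+5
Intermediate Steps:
a(d, k) = -3 + (d + k)² (a(d, k) = -3 + (k + d)² = -3 + (d + k)²)
u(C) = 10 - C (u(C) = 7 - (C - 3) = 7 - (-3 + C) = 7 + (3 - C) = 10 - C)
E(b, A) = A + b
m(W) = -4 + (-3 + 4*W²)*(10 - W) (m(W) = (-3 + (W + W)²)*(10 - W) - 4 = (-3 + (2*W)²)*(10 - W) - 4 = (-3 + 4*W²)*(10 - W) - 4 = -4 + (-3 + 4*W²)*(10 - W))
√(m(-6)³ + E(201, h(0, 8))) = √((-4 - (-10 - 6)*(-3 + 4*(-6)²))³ + (0 + 201)) = √((-4 - 1*(-16)*(-3 + 4*36))³ + 201) = √((-4 - 1*(-16)*(-3 + 144))³ + 201) = √((-4 - 1*(-16)*141)³ + 201) = √((-4 + 2256)³ + 201) = √(2252³ + 201) = √(11421027008 + 201) = √11421027209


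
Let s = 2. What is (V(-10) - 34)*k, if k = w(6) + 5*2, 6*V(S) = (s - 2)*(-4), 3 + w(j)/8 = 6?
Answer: -1156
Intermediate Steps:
w(j) = 24 (w(j) = -24 + 8*6 = -24 + 48 = 24)
V(S) = 0 (V(S) = ((2 - 2)*(-4))/6 = (0*(-4))/6 = (⅙)*0 = 0)
k = 34 (k = 24 + 5*2 = 24 + 10 = 34)
(V(-10) - 34)*k = (0 - 34)*34 = -34*34 = -1156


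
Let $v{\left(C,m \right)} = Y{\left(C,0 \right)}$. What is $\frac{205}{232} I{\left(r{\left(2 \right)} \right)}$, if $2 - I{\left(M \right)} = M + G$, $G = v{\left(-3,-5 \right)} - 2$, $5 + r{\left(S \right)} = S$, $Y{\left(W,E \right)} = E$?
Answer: $\frac{1435}{232} \approx 6.1853$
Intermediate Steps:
$r{\left(S \right)} = -5 + S$
$v{\left(C,m \right)} = 0$
$G = -2$ ($G = 0 - 2 = -2$)
$I{\left(M \right)} = 4 - M$ ($I{\left(M \right)} = 2 - \left(M - 2\right) = 2 - \left(-2 + M\right) = 4 - M$)
$\frac{205}{232} I{\left(r{\left(2 \right)} \right)} = \frac{205}{232} \left(4 - \left(-5 + 2\right)\right) = 205 \cdot \frac{1}{232} \left(4 - -3\right) = \frac{205 \left(4 + 3\right)}{232} = \frac{205}{232} \cdot 7 = \frac{1435}{232}$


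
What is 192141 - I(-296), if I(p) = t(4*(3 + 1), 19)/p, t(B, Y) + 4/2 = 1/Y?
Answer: 29205431/152 ≈ 1.9214e+5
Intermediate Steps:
t(B, Y) = -2 + 1/Y
I(p) = -37/(19*p) (I(p) = (-2 + 1/19)/p = -37/(19*p))
192141 - I(-296) = 192141 - (-37)/(19*(-296)) = 192141 - (-37)*(-1)/(19*296) = 192141 - 1*1/152 = 192141 - 1/152 = 29205431/152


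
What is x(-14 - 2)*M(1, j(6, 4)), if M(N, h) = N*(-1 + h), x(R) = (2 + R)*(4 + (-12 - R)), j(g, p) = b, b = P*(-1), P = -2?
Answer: -112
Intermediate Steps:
b = 2 (b = -2*(-1) = 2)
j(g, p) = 2
x(R) = (-8 - R)*(2 + R) (x(R) = (2 + R)*(-8 - R) = (-8 - R)*(2 + R))
x(-14 - 2)*M(1, j(6, 4)) = (-16 - (-14 - 2)**2 - 10*(-14 - 2))*(1*(-1 + 2)) = (-16 - 1*(-16)**2 - 10*(-16))*(1*1) = (-16 - 1*256 + 160)*1 = (-16 - 256 + 160)*1 = -112*1 = -112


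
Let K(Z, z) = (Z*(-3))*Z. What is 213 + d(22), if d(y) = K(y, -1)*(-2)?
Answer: 3117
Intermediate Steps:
K(Z, z) = -3*Z**2 (K(Z, z) = (-3*Z)*Z = -3*Z**2)
d(y) = 6*y**2 (d(y) = -3*y**2*(-2) = 6*y**2)
213 + d(22) = 213 + 6*22**2 = 213 + 6*484 = 213 + 2904 = 3117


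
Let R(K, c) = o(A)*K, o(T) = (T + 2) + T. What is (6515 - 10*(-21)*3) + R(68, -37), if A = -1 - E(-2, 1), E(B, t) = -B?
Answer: 6873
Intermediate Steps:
A = -3 (A = -1 - (-1)*(-2) = -1 - 1*2 = -1 - 2 = -3)
o(T) = 2 + 2*T (o(T) = (2 + T) + T = 2 + 2*T)
R(K, c) = -4*K (R(K, c) = (2 + 2*(-3))*K = (2 - 6)*K = -4*K)
(6515 - 10*(-21)*3) + R(68, -37) = (6515 - 10*(-21)*3) - 4*68 = (6515 + 210*3) - 272 = (6515 + 630) - 272 = 7145 - 272 = 6873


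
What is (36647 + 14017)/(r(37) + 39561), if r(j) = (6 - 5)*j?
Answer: 25332/19799 ≈ 1.2795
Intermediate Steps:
r(j) = j (r(j) = 1*j = j)
(36647 + 14017)/(r(37) + 39561) = (36647 + 14017)/(37 + 39561) = 50664/39598 = 50664*(1/39598) = 25332/19799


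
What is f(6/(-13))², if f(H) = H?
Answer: 36/169 ≈ 0.21302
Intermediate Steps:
f(6/(-13))² = (6/(-13))² = (6*(-1/13))² = (-6/13)² = 36/169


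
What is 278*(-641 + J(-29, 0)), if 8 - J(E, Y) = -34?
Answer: -166522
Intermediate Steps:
J(E, Y) = 42 (J(E, Y) = 8 - 1*(-34) = 8 + 34 = 42)
278*(-641 + J(-29, 0)) = 278*(-641 + 42) = 278*(-599) = -166522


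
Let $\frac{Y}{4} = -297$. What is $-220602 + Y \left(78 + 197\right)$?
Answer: $-547302$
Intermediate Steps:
$Y = -1188$ ($Y = 4 \left(-297\right) = -1188$)
$-220602 + Y \left(78 + 197\right) = -220602 - 1188 \left(78 + 197\right) = -220602 - 326700 = -547302$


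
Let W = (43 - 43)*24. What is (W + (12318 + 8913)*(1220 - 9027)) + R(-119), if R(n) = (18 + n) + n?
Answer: -165750637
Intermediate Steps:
R(n) = 18 + 2*n
W = 0 (W = 0*24 = 0)
(W + (12318 + 8913)*(1220 - 9027)) + R(-119) = (0 + (12318 + 8913)*(1220 - 9027)) + (18 + 2*(-119)) = (0 + 21231*(-7807)) + (18 - 238) = (0 - 165750417) - 220 = -165750417 - 220 = -165750637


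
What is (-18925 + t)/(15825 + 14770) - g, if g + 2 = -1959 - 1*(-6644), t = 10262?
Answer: -143285048/30595 ≈ -4683.3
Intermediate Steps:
g = 4683 (g = -2 + (-1959 - 1*(-6644)) = -2 + (-1959 + 6644) = -2 + 4685 = 4683)
(-18925 + t)/(15825 + 14770) - g = (-18925 + 10262)/(15825 + 14770) - 1*4683 = -8663/30595 - 4683 = -143285048/30595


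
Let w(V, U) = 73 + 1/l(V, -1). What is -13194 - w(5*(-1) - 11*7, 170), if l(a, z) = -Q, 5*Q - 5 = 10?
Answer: -39800/3 ≈ -13267.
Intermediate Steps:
Q = 3 (Q = 1 + (⅕)*10 = 1 + 2 = 3)
l(a, z) = -3 (l(a, z) = -1*3 = -3)
w(V, U) = 218/3 (w(V, U) = 73 + 1/(-3) = 73 - ⅓ = 218/3)
-13194 - w(5*(-1) - 11*7, 170) = -13194 - 1*218/3 = -13194 - 218/3 = -39800/3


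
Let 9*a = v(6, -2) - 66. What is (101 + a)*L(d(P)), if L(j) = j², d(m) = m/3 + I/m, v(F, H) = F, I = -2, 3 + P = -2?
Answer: 102163/675 ≈ 151.35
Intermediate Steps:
P = -5 (P = -3 - 2 = -5)
d(m) = -2/m + m/3 (d(m) = m/3 - 2/m = -2/m + m/3)
a = -20/3 (a = (6 - 66)/9 = (⅑)*(-60) = -20/3 ≈ -6.6667)
(101 + a)*L(d(P)) = (101 - 20/3)*(-2/(-5) + (⅓)*(-5))² = 283*(-2*(-⅕) - 5/3)²/3 = 283*(⅖ - 5/3)²/3 = 283*(-19/15)²/3 = (283/3)*(361/225) = 102163/675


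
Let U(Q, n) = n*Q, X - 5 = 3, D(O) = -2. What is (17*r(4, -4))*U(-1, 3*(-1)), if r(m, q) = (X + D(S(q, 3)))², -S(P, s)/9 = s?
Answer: 1836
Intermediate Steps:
S(P, s) = -9*s
X = 8 (X = 5 + 3 = 8)
r(m, q) = 36 (r(m, q) = (8 - 2)² = 6² = 36)
U(Q, n) = Q*n
(17*r(4, -4))*U(-1, 3*(-1)) = (17*36)*(-3*(-1)) = 612*(-1*(-3)) = 612*3 = 1836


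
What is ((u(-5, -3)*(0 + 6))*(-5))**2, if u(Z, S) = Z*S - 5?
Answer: 90000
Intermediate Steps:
u(Z, S) = -5 + S*Z (u(Z, S) = S*Z - 5 = -5 + S*Z)
((u(-5, -3)*(0 + 6))*(-5))**2 = (((-5 - 3*(-5))*(0 + 6))*(-5))**2 = (((-5 + 15)*6)*(-5))**2 = ((10*6)*(-5))**2 = (60*(-5))**2 = (-300)**2 = 90000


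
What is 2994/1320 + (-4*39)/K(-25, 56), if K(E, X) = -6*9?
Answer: 10211/1980 ≈ 5.1571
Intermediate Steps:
K(E, X) = -54
2994/1320 + (-4*39)/K(-25, 56) = 2994/1320 - 4*39/(-54) = 2994*(1/1320) - 156*(-1/54) = 499/220 + 26/9 = 10211/1980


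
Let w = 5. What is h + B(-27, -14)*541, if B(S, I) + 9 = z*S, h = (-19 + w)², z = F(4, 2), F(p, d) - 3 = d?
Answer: -77708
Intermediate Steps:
F(p, d) = 3 + d
z = 5 (z = 3 + 2 = 5)
h = 196 (h = (-19 + 5)² = (-14)² = 196)
B(S, I) = -9 + 5*S
h + B(-27, -14)*541 = 196 + (-9 + 5*(-27))*541 = 196 + (-9 - 135)*541 = 196 - 144*541 = 196 - 77904 = -77708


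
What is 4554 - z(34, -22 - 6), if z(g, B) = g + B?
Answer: 4548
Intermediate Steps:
z(g, B) = B + g
4554 - z(34, -22 - 6) = 4554 - ((-22 - 6) + 34) = 4554 - (-28 + 34) = 4554 - 1*6 = 4554 - 6 = 4548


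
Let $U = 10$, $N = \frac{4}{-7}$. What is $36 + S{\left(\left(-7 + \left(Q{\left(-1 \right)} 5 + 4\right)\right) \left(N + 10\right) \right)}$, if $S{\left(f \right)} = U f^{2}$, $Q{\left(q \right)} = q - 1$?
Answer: $\frac{7363404}{49} \approx 1.5027 \cdot 10^{5}$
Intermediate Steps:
$Q{\left(q \right)} = -1 + q$
$N = - \frac{4}{7}$ ($N = 4 \left(- \frac{1}{7}\right) = - \frac{4}{7} \approx -0.57143$)
$S{\left(f \right)} = 10 f^{2}$
$36 + S{\left(\left(-7 + \left(Q{\left(-1 \right)} 5 + 4\right)\right) \left(N + 10\right) \right)} = 36 + 10 \left(\left(-7 + \left(\left(-1 - 1\right) 5 + 4\right)\right) \left(- \frac{4}{7} + 10\right)\right)^{2} = 36 + 10 \left(\left(-7 + \left(\left(-2\right) 5 + 4\right)\right) \frac{66}{7}\right)^{2} = 36 + 10 \left(\left(-7 + \left(-10 + 4\right)\right) \frac{66}{7}\right)^{2} = 36 + 10 \left(\left(-7 - 6\right) \frac{66}{7}\right)^{2} = 36 + 10 \left(\left(-13\right) \frac{66}{7}\right)^{2} = 36 + 10 \left(- \frac{858}{7}\right)^{2} = 36 + 10 \cdot \frac{736164}{49} = 36 + \frac{7361640}{49} = \frac{7363404}{49}$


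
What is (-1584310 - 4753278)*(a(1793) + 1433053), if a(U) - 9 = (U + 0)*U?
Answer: -29456544978668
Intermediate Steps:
a(U) = 9 + U² (a(U) = 9 + (U + 0)*U = 9 + U*U = 9 + U²)
(-1584310 - 4753278)*(a(1793) + 1433053) = (-1584310 - 4753278)*((9 + 1793²) + 1433053) = -6337588*((9 + 3214849) + 1433053) = -6337588*(3214858 + 1433053) = -6337588*4647911 = -29456544978668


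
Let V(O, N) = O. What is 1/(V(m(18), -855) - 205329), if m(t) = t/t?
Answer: -1/205328 ≈ -4.8703e-6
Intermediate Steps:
m(t) = 1
1/(V(m(18), -855) - 205329) = 1/(1 - 205329) = 1/(-205328) = -1/205328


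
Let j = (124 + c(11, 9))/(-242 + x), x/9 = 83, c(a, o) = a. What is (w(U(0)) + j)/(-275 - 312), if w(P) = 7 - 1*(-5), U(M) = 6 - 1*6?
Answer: -1239/59287 ≈ -0.020898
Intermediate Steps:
U(M) = 0 (U(M) = 6 - 6 = 0)
w(P) = 12 (w(P) = 7 + 5 = 12)
x = 747 (x = 9*83 = 747)
j = 27/101 (j = (124 + 11)/(-242 + 747) = 135/505 = 135*(1/505) = 27/101 ≈ 0.26733)
(w(U(0)) + j)/(-275 - 312) = (12 + 27/101)/(-275 - 312) = (1239/101)/(-587) = (1239/101)*(-1/587) = -1239/59287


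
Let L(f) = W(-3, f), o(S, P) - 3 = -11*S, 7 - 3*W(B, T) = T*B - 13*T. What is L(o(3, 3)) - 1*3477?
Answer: -10904/3 ≈ -3634.7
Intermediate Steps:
W(B, T) = 7/3 + 13*T/3 - B*T/3 (W(B, T) = 7/3 - (T*B - 13*T)/3 = 7/3 - (B*T - 13*T)/3 = 7/3 - (-13*T + B*T)/3 = 7/3 + (13*T/3 - B*T/3) = 7/3 + 13*T/3 - B*T/3)
o(S, P) = 3 - 11*S
L(f) = 7/3 + 16*f/3 (L(f) = 7/3 + 13*f/3 - ⅓*(-3)*f = 7/3 + 13*f/3 + f = 7/3 + 16*f/3)
L(o(3, 3)) - 1*3477 = (7/3 + 16*(3 - 11*3)/3) - 1*3477 = (7/3 + 16*(3 - 33)/3) - 3477 = (7/3 + (16/3)*(-30)) - 3477 = (7/3 - 160) - 3477 = -473/3 - 3477 = -10904/3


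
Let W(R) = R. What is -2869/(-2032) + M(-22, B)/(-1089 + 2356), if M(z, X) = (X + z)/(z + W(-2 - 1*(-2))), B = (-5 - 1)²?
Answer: 5710147/4045712 ≈ 1.4114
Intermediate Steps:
B = 36 (B = (-6)² = 36)
M(z, X) = (X + z)/z (M(z, X) = (X + z)/(z + (-2 - 1*(-2))) = (X + z)/(z + (-2 + 2)) = (X + z)/(z + 0) = (X + z)/z)
-2869/(-2032) + M(-22, B)/(-1089 + 2356) = -2869/(-2032) + ((36 - 22)/(-22))/(-1089 + 2356) = -2869*(-1/2032) - 1/22*14/1267 = 2869/2032 - 7/11*1/1267 = 2869/2032 - 1/1991 = 5710147/4045712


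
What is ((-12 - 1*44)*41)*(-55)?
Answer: 126280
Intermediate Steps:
((-12 - 1*44)*41)*(-55) = ((-12 - 44)*41)*(-55) = -56*41*(-55) = -2296*(-55) = 126280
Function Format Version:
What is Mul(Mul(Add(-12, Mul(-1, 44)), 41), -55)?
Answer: 126280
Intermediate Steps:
Mul(Mul(Add(-12, Mul(-1, 44)), 41), -55) = Mul(Mul(Add(-12, -44), 41), -55) = Mul(Mul(-56, 41), -55) = Mul(-2296, -55) = 126280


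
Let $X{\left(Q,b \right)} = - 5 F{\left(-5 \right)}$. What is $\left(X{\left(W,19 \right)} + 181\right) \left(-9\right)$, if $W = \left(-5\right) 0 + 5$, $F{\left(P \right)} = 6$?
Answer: $-1359$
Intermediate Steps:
$W = 5$ ($W = 0 + 5 = 5$)
$X{\left(Q,b \right)} = -30$ ($X{\left(Q,b \right)} = \left(-5\right) 6 = -30$)
$\left(X{\left(W,19 \right)} + 181\right) \left(-9\right) = \left(-30 + 181\right) \left(-9\right) = 151 \left(-9\right) = -1359$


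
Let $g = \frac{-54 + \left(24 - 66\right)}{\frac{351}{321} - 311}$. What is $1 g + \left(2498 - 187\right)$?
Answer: $\frac{9580379}{4145} \approx 2311.3$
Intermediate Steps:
$g = \frac{1284}{4145}$ ($g = \frac{-54 - 42}{351 \cdot \frac{1}{321} - 311} = - \frac{96}{\frac{117}{107} - 311} = - \frac{96}{- \frac{33160}{107}} = \left(-96\right) \left(- \frac{107}{33160}\right) = \frac{1284}{4145} \approx 0.30977$)
$1 g + \left(2498 - 187\right) = 1 \cdot \frac{1284}{4145} + \left(2498 - 187\right) = \frac{1284}{4145} + 2311 = \frac{9580379}{4145}$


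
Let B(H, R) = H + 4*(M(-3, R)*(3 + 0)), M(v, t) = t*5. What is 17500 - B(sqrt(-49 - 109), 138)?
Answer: 9220 - I*sqrt(158) ≈ 9220.0 - 12.57*I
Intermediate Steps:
M(v, t) = 5*t
B(H, R) = H + 60*R (B(H, R) = H + 4*((5*R)*(3 + 0)) = H + 4*((5*R)*3) = H + 4*(15*R) = H + 60*R)
17500 - B(sqrt(-49 - 109), 138) = 17500 - (sqrt(-49 - 109) + 60*138) = 17500 - (sqrt(-158) + 8280) = 17500 - (I*sqrt(158) + 8280) = 17500 - (8280 + I*sqrt(158)) = 17500 + (-8280 - I*sqrt(158)) = 9220 - I*sqrt(158)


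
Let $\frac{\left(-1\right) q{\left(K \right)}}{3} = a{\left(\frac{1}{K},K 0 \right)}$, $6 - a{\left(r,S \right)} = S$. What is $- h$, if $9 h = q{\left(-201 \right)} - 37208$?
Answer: $\frac{37226}{9} \approx 4136.2$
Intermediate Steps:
$a{\left(r,S \right)} = 6 - S$
$q{\left(K \right)} = -18$ ($q{\left(K \right)} = - 3 \left(6 - K 0\right) = - 3 \left(6 - 0\right) = - 3 \left(6 + 0\right) = \left(-3\right) 6 = -18$)
$h = - \frac{37226}{9}$ ($h = \frac{-18 - 37208}{9} = \frac{1}{9} \left(-37226\right) = - \frac{37226}{9} \approx -4136.2$)
$- h = \left(-1\right) \left(- \frac{37226}{9}\right) = \frac{37226}{9}$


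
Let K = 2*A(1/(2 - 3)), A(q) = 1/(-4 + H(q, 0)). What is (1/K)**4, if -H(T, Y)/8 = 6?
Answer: 456976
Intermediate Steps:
H(T, Y) = -48 (H(T, Y) = -8*6 = -48)
A(q) = -1/52 (A(q) = 1/(-4 - 48) = 1/(-52) = -1/52)
K = -1/26 (K = 2*(-1/52) = -1/26 ≈ -0.038462)
(1/K)**4 = (1/(-1/26))**4 = (-26)**4 = 456976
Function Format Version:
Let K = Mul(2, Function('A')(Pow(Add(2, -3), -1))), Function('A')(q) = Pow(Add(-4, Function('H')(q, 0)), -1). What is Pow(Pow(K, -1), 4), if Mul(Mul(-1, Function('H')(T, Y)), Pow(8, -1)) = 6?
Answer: 456976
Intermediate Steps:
Function('H')(T, Y) = -48 (Function('H')(T, Y) = Mul(-8, 6) = -48)
Function('A')(q) = Rational(-1, 52) (Function('A')(q) = Pow(Add(-4, -48), -1) = Pow(-52, -1) = Rational(-1, 52))
K = Rational(-1, 26) (K = Mul(2, Rational(-1, 52)) = Rational(-1, 26) ≈ -0.038462)
Pow(Pow(K, -1), 4) = Pow(Pow(Rational(-1, 26), -1), 4) = Pow(-26, 4) = 456976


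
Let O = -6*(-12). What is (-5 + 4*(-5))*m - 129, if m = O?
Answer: -1929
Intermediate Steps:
O = 72
m = 72
(-5 + 4*(-5))*m - 129 = (-5 + 4*(-5))*72 - 129 = (-5 - 20)*72 - 129 = -25*72 - 129 = -1800 - 129 = -1929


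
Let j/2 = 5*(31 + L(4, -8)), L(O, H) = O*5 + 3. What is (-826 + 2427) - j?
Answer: 1061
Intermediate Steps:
L(O, H) = 3 + 5*O (L(O, H) = 5*O + 3 = 3 + 5*O)
j = 540 (j = 2*(5*(31 + (3 + 5*4))) = 2*(5*(31 + (3 + 20))) = 2*(5*(31 + 23)) = 2*(5*54) = 2*270 = 540)
(-826 + 2427) - j = (-826 + 2427) - 1*540 = 1601 - 540 = 1061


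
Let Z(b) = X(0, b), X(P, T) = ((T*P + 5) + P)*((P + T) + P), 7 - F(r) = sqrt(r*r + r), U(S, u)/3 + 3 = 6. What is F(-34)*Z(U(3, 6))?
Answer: 315 - 45*sqrt(1122) ≈ -1192.3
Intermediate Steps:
U(S, u) = 9 (U(S, u) = -9 + 3*6 = -9 + 18 = 9)
F(r) = 7 - sqrt(r + r**2) (F(r) = 7 - sqrt(r*r + r) = 7 - sqrt(r**2 + r) = 7 - sqrt(r + r**2))
X(P, T) = (T + 2*P)*(5 + P + P*T) (X(P, T) = ((P*T + 5) + P)*(T + 2*P) = ((5 + P*T) + P)*(T + 2*P) = (5 + P + P*T)*(T + 2*P) = (T + 2*P)*(5 + P + P*T))
Z(b) = 5*b (Z(b) = 2*0**2 + 5*b + 10*0 + 0*b + 0*b**2 + 2*b*0**2 = 2*0 + 5*b + 0 + 0 + 0 + 2*b*0 = 0 + 5*b + 0 + 0 + 0 + 0 = 5*b)
F(-34)*Z(U(3, 6)) = (7 - sqrt(-34*(1 - 34)))*(5*9) = (7 - sqrt(-34*(-33)))*45 = (7 - sqrt(1122))*45 = 315 - 45*sqrt(1122)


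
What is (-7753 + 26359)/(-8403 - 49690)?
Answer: -2658/8299 ≈ -0.32028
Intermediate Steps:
(-7753 + 26359)/(-8403 - 49690) = 18606/(-58093) = 18606*(-1/58093) = -2658/8299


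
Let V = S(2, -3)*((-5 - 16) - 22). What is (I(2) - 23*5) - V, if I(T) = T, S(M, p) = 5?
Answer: 102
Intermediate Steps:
V = -215 (V = 5*((-5 - 16) - 22) = 5*(-21 - 22) = 5*(-43) = -215)
(I(2) - 23*5) - V = (2 - 23*5) - 1*(-215) = (2 - 115) + 215 = -113 + 215 = 102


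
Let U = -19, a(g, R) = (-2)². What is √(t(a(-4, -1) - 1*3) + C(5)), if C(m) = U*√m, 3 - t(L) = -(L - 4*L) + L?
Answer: √(-1 - 19*√5) ≈ 6.5943*I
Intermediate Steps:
a(g, R) = 4
t(L) = 3 - 4*L (t(L) = 3 - (-(L - 4*L) + L) = 3 - (-(-3)*L + L) = 3 - (3*L + L) = 3 - 4*L)
C(m) = -19*√m
√(t(a(-4, -1) - 1*3) + C(5)) = √((3 - 4*(4 - 1*3)) - 19*√5) = √((3 - 4*(4 - 3)) - 19*√5) = √((3 - 4*1) - 19*√5) = √((3 - 4) - 19*√5) = √(-1 - 19*√5)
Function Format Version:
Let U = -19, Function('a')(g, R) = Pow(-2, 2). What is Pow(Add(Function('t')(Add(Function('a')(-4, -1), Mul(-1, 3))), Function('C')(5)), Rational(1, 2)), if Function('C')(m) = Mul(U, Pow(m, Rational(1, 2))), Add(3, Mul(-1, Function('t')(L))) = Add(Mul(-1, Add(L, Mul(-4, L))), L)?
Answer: Pow(Add(-1, Mul(-19, Pow(5, Rational(1, 2)))), Rational(1, 2)) ≈ Mul(6.5943, I)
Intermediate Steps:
Function('a')(g, R) = 4
Function('t')(L) = Add(3, Mul(-4, L)) (Function('t')(L) = Add(3, Mul(-1, Add(Mul(-1, Add(L, Mul(-4, L))), L))) = Add(3, Mul(-1, Add(Mul(-1, Mul(-3, L)), L))) = Add(3, Mul(-1, Add(Mul(3, L), L))) = Add(3, Mul(-1, Mul(4, L))) = Add(3, Mul(-4, L)))
Function('C')(m) = Mul(-19, Pow(m, Rational(1, 2)))
Pow(Add(Function('t')(Add(Function('a')(-4, -1), Mul(-1, 3))), Function('C')(5)), Rational(1, 2)) = Pow(Add(Add(3, Mul(-4, Add(4, Mul(-1, 3)))), Mul(-19, Pow(5, Rational(1, 2)))), Rational(1, 2)) = Pow(Add(Add(3, Mul(-4, Add(4, -3))), Mul(-19, Pow(5, Rational(1, 2)))), Rational(1, 2)) = Pow(Add(Add(3, Mul(-4, 1)), Mul(-19, Pow(5, Rational(1, 2)))), Rational(1, 2)) = Pow(Add(Add(3, -4), Mul(-19, Pow(5, Rational(1, 2)))), Rational(1, 2)) = Pow(Add(-1, Mul(-19, Pow(5, Rational(1, 2)))), Rational(1, 2))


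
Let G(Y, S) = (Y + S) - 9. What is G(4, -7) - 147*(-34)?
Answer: 4986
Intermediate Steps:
G(Y, S) = -9 + S + Y (G(Y, S) = (S + Y) - 9 = -9 + S + Y)
G(4, -7) - 147*(-34) = (-9 - 7 + 4) - 147*(-34) = -12 + 4998 = 4986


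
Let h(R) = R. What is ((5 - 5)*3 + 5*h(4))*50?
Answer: 1000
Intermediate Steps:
((5 - 5)*3 + 5*h(4))*50 = ((5 - 5)*3 + 5*4)*50 = (0*3 + 20)*50 = (0 + 20)*50 = 20*50 = 1000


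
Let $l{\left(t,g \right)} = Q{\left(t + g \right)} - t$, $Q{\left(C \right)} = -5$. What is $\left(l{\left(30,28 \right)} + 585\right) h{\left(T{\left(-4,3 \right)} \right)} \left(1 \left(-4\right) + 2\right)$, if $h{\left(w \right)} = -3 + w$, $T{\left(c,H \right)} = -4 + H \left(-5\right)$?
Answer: $24200$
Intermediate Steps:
$T{\left(c,H \right)} = -4 - 5 H$
$l{\left(t,g \right)} = -5 - t$
$\left(l{\left(30,28 \right)} + 585\right) h{\left(T{\left(-4,3 \right)} \right)} \left(1 \left(-4\right) + 2\right) = \left(\left(-5 - 30\right) + 585\right) \left(-3 - 19\right) \left(1 \left(-4\right) + 2\right) = \left(\left(-5 - 30\right) + 585\right) \left(-3 - 19\right) \left(-4 + 2\right) = \left(-35 + 585\right) \left(-3 - 19\right) \left(-2\right) = 550 \left(\left(-22\right) \left(-2\right)\right) = 550 \cdot 44 = 24200$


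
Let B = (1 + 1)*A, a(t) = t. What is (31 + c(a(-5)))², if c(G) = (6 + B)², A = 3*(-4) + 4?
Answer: 17161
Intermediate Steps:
A = -8 (A = -12 + 4 = -8)
B = -16 (B = (1 + 1)*(-8) = 2*(-8) = -16)
c(G) = 100 (c(G) = (6 - 16)² = (-10)² = 100)
(31 + c(a(-5)))² = (31 + 100)² = 131² = 17161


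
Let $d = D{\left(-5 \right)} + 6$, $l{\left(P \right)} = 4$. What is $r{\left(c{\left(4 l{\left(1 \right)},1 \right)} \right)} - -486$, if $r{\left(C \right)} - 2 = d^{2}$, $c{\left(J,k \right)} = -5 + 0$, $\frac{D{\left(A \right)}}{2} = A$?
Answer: $504$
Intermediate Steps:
$D{\left(A \right)} = 2 A$
$d = -4$ ($d = 2 \left(-5\right) + 6 = -10 + 6 = -4$)
$c{\left(J,k \right)} = -5$
$r{\left(C \right)} = 18$ ($r{\left(C \right)} = 2 + \left(-4\right)^{2} = 2 + 16 = 18$)
$r{\left(c{\left(4 l{\left(1 \right)},1 \right)} \right)} - -486 = 18 - -486 = 18 + 486 = 504$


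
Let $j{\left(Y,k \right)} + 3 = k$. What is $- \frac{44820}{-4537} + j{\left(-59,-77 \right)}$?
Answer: $- \frac{318140}{4537} \approx -70.121$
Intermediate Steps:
$j{\left(Y,k \right)} = -3 + k$
$- \frac{44820}{-4537} + j{\left(-59,-77 \right)} = - \frac{44820}{-4537} - 80 = \left(-44820\right) \left(- \frac{1}{4537}\right) - 80 = \frac{44820}{4537} - 80 = - \frac{318140}{4537}$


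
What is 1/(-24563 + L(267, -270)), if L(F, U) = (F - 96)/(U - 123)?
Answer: -131/3217810 ≈ -4.0711e-5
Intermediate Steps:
L(F, U) = (-96 + F)/(-123 + U)
1/(-24563 + L(267, -270)) = 1/(-24563 + (-96 + 267)/(-123 - 270)) = 1/(-24563 + 171/(-393)) = 1/(-24563 - 1/393*171) = 1/(-24563 - 57/131) = 1/(-3217810/131) = -131/3217810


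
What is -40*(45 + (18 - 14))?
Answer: -1960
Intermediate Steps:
-40*(45 + (18 - 14)) = -40*(45 + 4) = -40*49 = -1960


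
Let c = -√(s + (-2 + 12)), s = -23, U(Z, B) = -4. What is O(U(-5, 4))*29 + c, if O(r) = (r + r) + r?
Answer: -348 - I*√13 ≈ -348.0 - 3.6056*I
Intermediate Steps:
O(r) = 3*r (O(r) = 2*r + r = 3*r)
c = -I*√13 (c = -√(-23 + (-2 + 12)) = -√(-23 + 10) = -√(-13) = -I*√13 ≈ -3.6056*I)
O(U(-5, 4))*29 + c = (3*(-4))*29 - I*√13 = -12*29 - I*√13 = -348 - I*√13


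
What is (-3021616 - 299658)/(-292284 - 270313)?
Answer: 3321274/562597 ≈ 5.9035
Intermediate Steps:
(-3021616 - 299658)/(-292284 - 270313) = -3321274/(-562597) = -3321274*(-1/562597) = 3321274/562597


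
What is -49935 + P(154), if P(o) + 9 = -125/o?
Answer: -7691501/154 ≈ -49945.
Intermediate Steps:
P(o) = -9 - 125/o
-49935 + P(154) = -49935 + (-9 - 125/154) = -49935 - 1511/154 = -7691501/154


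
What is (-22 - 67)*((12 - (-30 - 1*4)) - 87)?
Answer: 3649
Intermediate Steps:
(-22 - 67)*((12 - (-30 - 1*4)) - 87) = -89*((12 - (-30 - 4)) - 87) = -89*((12 - 1*(-34)) - 87) = -89*((12 + 34) - 87) = -89*(46 - 87) = -89*(-41) = 3649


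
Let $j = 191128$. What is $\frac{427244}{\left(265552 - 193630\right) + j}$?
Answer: $\frac{213622}{131525} \approx 1.6242$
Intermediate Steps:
$\frac{427244}{\left(265552 - 193630\right) + j} = \frac{427244}{\left(265552 - 193630\right) + 191128} = \frac{427244}{71922 + 191128} = \frac{427244}{263050} = 427244 \cdot \frac{1}{263050} = \frac{213622}{131525}$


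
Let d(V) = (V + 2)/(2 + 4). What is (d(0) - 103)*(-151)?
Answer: 46508/3 ≈ 15503.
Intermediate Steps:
d(V) = ⅓ + V/6 (d(V) = (2 + V)/6 = (2 + V)*(⅙) = ⅓ + V/6)
(d(0) - 103)*(-151) = ((⅓ + (⅙)*0) - 103)*(-151) = ((⅓ + 0) - 103)*(-151) = (⅓ - 103)*(-151) = -308/3*(-151) = 46508/3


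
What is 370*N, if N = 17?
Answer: 6290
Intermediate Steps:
370*N = 370*17 = 6290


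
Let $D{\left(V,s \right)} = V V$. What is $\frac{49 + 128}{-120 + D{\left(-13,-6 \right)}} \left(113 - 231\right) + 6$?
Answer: $- \frac{20592}{49} \approx -420.25$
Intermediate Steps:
$D{\left(V,s \right)} = V^{2}$
$\frac{49 + 128}{-120 + D{\left(-13,-6 \right)}} \left(113 - 231\right) + 6 = \frac{49 + 128}{-120 + \left(-13\right)^{2}} \left(113 - 231\right) + 6 = \frac{177}{-120 + 169} \left(-118\right) + 6 = \frac{177}{49} \left(-118\right) + 6 = - \frac{20886}{49} + 6 = - \frac{20592}{49}$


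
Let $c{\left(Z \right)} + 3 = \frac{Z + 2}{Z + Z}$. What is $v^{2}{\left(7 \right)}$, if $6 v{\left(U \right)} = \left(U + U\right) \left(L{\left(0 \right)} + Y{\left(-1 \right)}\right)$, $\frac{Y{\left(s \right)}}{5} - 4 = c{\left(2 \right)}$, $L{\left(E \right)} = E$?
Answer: $\frac{4900}{9} \approx 544.44$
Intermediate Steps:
$c{\left(Z \right)} = -3 + \frac{2 + Z}{2 Z}$ ($c{\left(Z \right)} = -3 + \frac{Z + 2}{Z + Z} = -3 + \frac{2 + Z}{2 Z}$)
$Y{\left(s \right)} = 10$ ($Y{\left(s \right)} = 20 + 5 \left(- \frac{5}{2} + \frac{1}{2}\right) = 20 + 5 \left(-2\right) = 20 - 10 = 10$)
$v{\left(U \right)} = \frac{10 U}{3}$ ($v{\left(U \right)} = \frac{\left(U + U\right) \left(0 + 10\right)}{6} = \frac{2 U 10}{6} = \frac{20 U}{6} = \frac{10 U}{3}$)
$v^{2}{\left(7 \right)} = \left(\frac{10}{3} \cdot 7\right)^{2} = \left(\frac{70}{3}\right)^{2} = \frac{4900}{9}$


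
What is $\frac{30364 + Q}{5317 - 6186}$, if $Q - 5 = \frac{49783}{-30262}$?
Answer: $- \frac{918976895}{26297678} \approx -34.945$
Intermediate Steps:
$Q = \frac{101527}{30262}$ ($Q = 5 + \frac{49783}{-30262} = 5 + 49783 \left(- \frac{1}{30262}\right) = 5 - \frac{49783}{30262} = \frac{101527}{30262} \approx 3.3549$)
$\frac{30364 + Q}{5317 - 6186} = \frac{30364 + \frac{101527}{30262}}{5317 - 6186} = \frac{918976895}{30262 \left(-869\right)} = \frac{918976895}{30262} \left(- \frac{1}{869}\right) = - \frac{918976895}{26297678}$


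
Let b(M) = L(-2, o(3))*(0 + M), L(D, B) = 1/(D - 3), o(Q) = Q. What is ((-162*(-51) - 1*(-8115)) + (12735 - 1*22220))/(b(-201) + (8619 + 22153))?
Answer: 34460/154061 ≈ 0.22368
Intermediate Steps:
L(D, B) = 1/(-3 + D)
b(M) = -M/5 (b(M) = (0 + M)/(-3 - 2) = M/(-5) = -M/5)
((-162*(-51) - 1*(-8115)) + (12735 - 1*22220))/(b(-201) + (8619 + 22153)) = ((-162*(-51) - 1*(-8115)) + (12735 - 1*22220))/(-⅕*(-201) + (8619 + 22153)) = ((8262 + 8115) + (12735 - 22220))/(201/5 + 30772) = (16377 - 9485)/(154061/5) = 6892*(5/154061) = 34460/154061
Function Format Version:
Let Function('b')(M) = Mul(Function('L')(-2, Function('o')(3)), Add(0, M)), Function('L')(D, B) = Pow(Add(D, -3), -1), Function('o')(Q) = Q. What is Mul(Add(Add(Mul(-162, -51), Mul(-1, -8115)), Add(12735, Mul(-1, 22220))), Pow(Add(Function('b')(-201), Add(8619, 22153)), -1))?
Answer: Rational(34460, 154061) ≈ 0.22368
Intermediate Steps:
Function('L')(D, B) = Pow(Add(-3, D), -1)
Function('b')(M) = Mul(Rational(-1, 5), M) (Function('b')(M) = Mul(Pow(Add(-3, -2), -1), Add(0, M)) = Mul(Pow(-5, -1), M) = Mul(Rational(-1, 5), M))
Mul(Add(Add(Mul(-162, -51), Mul(-1, -8115)), Add(12735, Mul(-1, 22220))), Pow(Add(Function('b')(-201), Add(8619, 22153)), -1)) = Mul(Add(Add(Mul(-162, -51), Mul(-1, -8115)), Add(12735, Mul(-1, 22220))), Pow(Add(Mul(Rational(-1, 5), -201), Add(8619, 22153)), -1)) = Mul(Add(Add(8262, 8115), Add(12735, -22220)), Pow(Add(Rational(201, 5), 30772), -1)) = Mul(Add(16377, -9485), Pow(Rational(154061, 5), -1)) = Mul(6892, Rational(5, 154061)) = Rational(34460, 154061)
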